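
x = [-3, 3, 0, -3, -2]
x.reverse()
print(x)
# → [-2, -3, 0, 3, -3]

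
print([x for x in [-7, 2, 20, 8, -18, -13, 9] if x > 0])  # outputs [2, 20, 8, 9]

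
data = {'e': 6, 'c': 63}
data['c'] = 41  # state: {'e': 6, 'c': 41}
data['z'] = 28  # {'e': 6, 'c': 41, 'z': 28}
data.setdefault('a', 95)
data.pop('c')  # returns 41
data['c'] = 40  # {'e': 6, 'z': 28, 'a': 95, 'c': 40}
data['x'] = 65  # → {'e': 6, 'z': 28, 'a': 95, 'c': 40, 'x': 65}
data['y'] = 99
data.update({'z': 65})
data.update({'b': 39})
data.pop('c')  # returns 40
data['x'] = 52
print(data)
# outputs {'e': 6, 'z': 65, 'a': 95, 'x': 52, 'y': 99, 'b': 39}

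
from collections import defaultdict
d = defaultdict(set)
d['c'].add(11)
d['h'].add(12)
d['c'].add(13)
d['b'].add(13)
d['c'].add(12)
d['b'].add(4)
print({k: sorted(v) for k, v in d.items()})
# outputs {'c': [11, 12, 13], 'h': [12], 'b': [4, 13]}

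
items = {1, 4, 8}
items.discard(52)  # {1, 4, 8}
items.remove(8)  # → {1, 4}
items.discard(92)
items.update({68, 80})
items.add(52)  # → {1, 4, 52, 68, 80}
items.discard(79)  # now {1, 4, 52, 68, 80}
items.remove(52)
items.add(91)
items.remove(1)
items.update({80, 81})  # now {4, 68, 80, 81, 91}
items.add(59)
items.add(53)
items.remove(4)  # {53, 59, 68, 80, 81, 91}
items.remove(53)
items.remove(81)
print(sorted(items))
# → [59, 68, 80, 91]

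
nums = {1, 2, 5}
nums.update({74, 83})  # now {1, 2, 5, 74, 83}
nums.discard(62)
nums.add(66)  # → {1, 2, 5, 66, 74, 83}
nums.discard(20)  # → {1, 2, 5, 66, 74, 83}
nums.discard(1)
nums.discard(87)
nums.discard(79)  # {2, 5, 66, 74, 83}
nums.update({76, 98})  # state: {2, 5, 66, 74, 76, 83, 98}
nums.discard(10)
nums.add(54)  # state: {2, 5, 54, 66, 74, 76, 83, 98}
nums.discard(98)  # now {2, 5, 54, 66, 74, 76, 83}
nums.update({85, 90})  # {2, 5, 54, 66, 74, 76, 83, 85, 90}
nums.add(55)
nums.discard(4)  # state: {2, 5, 54, 55, 66, 74, 76, 83, 85, 90}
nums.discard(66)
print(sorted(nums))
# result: [2, 5, 54, 55, 74, 76, 83, 85, 90]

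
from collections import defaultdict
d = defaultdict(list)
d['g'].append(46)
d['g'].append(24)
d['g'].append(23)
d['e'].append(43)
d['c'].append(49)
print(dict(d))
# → {'g': [46, 24, 23], 'e': [43], 'c': [49]}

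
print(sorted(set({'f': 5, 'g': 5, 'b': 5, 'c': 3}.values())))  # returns [3, 5]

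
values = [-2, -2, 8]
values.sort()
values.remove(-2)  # [-2, 8]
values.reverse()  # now [8, -2]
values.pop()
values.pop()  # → 8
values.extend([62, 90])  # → [62, 90]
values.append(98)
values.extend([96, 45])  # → [62, 90, 98, 96, 45]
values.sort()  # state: [45, 62, 90, 96, 98]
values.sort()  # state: [45, 62, 90, 96, 98]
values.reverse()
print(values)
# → [98, 96, 90, 62, 45]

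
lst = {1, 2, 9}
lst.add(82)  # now {1, 2, 9, 82}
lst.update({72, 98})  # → {1, 2, 9, 72, 82, 98}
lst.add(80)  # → {1, 2, 9, 72, 80, 82, 98}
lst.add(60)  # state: {1, 2, 9, 60, 72, 80, 82, 98}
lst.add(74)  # {1, 2, 9, 60, 72, 74, 80, 82, 98}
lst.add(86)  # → {1, 2, 9, 60, 72, 74, 80, 82, 86, 98}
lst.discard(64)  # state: {1, 2, 9, 60, 72, 74, 80, 82, 86, 98}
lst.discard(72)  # {1, 2, 9, 60, 74, 80, 82, 86, 98}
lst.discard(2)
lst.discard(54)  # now {1, 9, 60, 74, 80, 82, 86, 98}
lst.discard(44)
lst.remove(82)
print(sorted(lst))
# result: [1, 9, 60, 74, 80, 86, 98]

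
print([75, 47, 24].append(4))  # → None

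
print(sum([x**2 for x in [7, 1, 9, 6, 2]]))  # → 171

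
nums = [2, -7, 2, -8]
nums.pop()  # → -8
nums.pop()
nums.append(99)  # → [2, -7, 99]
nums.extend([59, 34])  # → [2, -7, 99, 59, 34]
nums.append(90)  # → [2, -7, 99, 59, 34, 90]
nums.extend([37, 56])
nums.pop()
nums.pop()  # 37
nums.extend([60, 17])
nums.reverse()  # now [17, 60, 90, 34, 59, 99, -7, 2]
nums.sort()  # [-7, 2, 17, 34, 59, 60, 90, 99]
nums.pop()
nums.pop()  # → 90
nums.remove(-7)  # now [2, 17, 34, 59, 60]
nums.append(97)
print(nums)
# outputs [2, 17, 34, 59, 60, 97]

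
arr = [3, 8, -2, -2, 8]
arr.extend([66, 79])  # [3, 8, -2, -2, 8, 66, 79]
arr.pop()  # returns 79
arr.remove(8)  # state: [3, -2, -2, 8, 66]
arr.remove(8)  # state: [3, -2, -2, 66]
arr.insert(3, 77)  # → [3, -2, -2, 77, 66]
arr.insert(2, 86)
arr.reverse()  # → [66, 77, -2, 86, -2, 3]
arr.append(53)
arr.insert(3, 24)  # [66, 77, -2, 24, 86, -2, 3, 53]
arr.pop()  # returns 53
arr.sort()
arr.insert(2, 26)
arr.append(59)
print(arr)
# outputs [-2, -2, 26, 3, 24, 66, 77, 86, 59]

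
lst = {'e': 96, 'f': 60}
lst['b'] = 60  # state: {'e': 96, 'f': 60, 'b': 60}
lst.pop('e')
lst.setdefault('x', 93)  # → 93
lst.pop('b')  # 60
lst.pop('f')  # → 60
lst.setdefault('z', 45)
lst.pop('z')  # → 45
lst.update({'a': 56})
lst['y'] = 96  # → {'x': 93, 'a': 56, 'y': 96}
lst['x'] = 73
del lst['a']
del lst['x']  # {'y': 96}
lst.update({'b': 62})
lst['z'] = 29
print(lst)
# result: {'y': 96, 'b': 62, 'z': 29}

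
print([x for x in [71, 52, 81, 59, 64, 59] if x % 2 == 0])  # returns [52, 64]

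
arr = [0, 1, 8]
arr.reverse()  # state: [8, 1, 0]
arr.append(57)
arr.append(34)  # [8, 1, 0, 57, 34]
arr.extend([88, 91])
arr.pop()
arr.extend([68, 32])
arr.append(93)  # [8, 1, 0, 57, 34, 88, 68, 32, 93]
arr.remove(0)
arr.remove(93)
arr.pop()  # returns 32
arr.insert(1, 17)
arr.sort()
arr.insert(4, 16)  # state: [1, 8, 17, 34, 16, 57, 68, 88]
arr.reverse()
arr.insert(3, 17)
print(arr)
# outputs [88, 68, 57, 17, 16, 34, 17, 8, 1]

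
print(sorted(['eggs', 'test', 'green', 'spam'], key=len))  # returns ['eggs', 'test', 'spam', 'green']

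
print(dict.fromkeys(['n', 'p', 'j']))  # {'n': None, 'p': None, 'j': None}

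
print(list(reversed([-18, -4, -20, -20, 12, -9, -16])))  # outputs [-16, -9, 12, -20, -20, -4, -18]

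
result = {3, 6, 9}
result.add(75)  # {3, 6, 9, 75}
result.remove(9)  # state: {3, 6, 75}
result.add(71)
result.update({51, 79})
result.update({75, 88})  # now {3, 6, 51, 71, 75, 79, 88}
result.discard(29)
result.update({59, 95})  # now {3, 6, 51, 59, 71, 75, 79, 88, 95}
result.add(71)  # {3, 6, 51, 59, 71, 75, 79, 88, 95}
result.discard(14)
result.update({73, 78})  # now {3, 6, 51, 59, 71, 73, 75, 78, 79, 88, 95}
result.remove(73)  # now {3, 6, 51, 59, 71, 75, 78, 79, 88, 95}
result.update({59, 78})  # {3, 6, 51, 59, 71, 75, 78, 79, 88, 95}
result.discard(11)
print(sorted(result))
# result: [3, 6, 51, 59, 71, 75, 78, 79, 88, 95]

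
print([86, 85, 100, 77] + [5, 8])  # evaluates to [86, 85, 100, 77, 5, 8]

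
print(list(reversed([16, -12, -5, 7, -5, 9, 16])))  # [16, 9, -5, 7, -5, -12, 16]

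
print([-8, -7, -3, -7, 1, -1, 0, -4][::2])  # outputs [-8, -3, 1, 0]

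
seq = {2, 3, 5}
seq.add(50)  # {2, 3, 5, 50}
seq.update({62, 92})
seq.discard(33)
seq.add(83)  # {2, 3, 5, 50, 62, 83, 92}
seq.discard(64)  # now {2, 3, 5, 50, 62, 83, 92}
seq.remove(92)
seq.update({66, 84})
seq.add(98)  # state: {2, 3, 5, 50, 62, 66, 83, 84, 98}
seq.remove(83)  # {2, 3, 5, 50, 62, 66, 84, 98}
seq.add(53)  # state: {2, 3, 5, 50, 53, 62, 66, 84, 98}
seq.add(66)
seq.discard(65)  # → {2, 3, 5, 50, 53, 62, 66, 84, 98}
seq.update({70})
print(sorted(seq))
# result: [2, 3, 5, 50, 53, 62, 66, 70, 84, 98]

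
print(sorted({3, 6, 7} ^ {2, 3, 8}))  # [2, 6, 7, 8]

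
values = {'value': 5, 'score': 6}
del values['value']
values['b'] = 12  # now {'score': 6, 'b': 12}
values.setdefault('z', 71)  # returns 71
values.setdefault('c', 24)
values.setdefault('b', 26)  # 12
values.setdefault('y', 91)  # 91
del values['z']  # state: {'score': 6, 'b': 12, 'c': 24, 'y': 91}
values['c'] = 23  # {'score': 6, 'b': 12, 'c': 23, 'y': 91}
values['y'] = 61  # {'score': 6, 'b': 12, 'c': 23, 'y': 61}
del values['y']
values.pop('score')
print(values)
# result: {'b': 12, 'c': 23}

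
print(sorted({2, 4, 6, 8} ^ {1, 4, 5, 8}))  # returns [1, 2, 5, 6]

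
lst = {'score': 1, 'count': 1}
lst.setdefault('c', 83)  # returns 83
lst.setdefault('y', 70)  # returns 70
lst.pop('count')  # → 1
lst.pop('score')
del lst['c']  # {'y': 70}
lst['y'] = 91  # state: {'y': 91}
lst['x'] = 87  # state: {'y': 91, 'x': 87}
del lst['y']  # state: {'x': 87}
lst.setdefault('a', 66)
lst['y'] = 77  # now {'x': 87, 'a': 66, 'y': 77}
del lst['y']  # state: {'x': 87, 'a': 66}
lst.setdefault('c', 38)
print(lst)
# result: {'x': 87, 'a': 66, 'c': 38}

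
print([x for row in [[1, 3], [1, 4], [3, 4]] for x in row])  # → [1, 3, 1, 4, 3, 4]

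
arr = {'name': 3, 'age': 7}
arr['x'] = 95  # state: {'name': 3, 'age': 7, 'x': 95}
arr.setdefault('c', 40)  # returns 40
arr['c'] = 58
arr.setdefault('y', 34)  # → 34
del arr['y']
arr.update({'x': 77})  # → {'name': 3, 'age': 7, 'x': 77, 'c': 58}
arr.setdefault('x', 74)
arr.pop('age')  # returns 7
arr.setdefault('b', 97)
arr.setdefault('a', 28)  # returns 28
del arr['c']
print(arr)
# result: {'name': 3, 'x': 77, 'b': 97, 'a': 28}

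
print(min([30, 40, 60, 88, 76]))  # 30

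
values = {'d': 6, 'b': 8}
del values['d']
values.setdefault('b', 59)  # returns 8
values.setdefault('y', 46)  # 46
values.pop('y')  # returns 46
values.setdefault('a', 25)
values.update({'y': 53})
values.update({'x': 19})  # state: {'b': 8, 'a': 25, 'y': 53, 'x': 19}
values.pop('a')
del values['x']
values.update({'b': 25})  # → {'b': 25, 'y': 53}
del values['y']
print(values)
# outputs {'b': 25}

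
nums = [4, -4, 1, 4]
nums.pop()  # 4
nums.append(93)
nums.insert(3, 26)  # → [4, -4, 1, 26, 93]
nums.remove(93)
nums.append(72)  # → [4, -4, 1, 26, 72]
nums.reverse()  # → [72, 26, 1, -4, 4]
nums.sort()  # [-4, 1, 4, 26, 72]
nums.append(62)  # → [-4, 1, 4, 26, 72, 62]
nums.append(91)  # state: [-4, 1, 4, 26, 72, 62, 91]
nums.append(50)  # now [-4, 1, 4, 26, 72, 62, 91, 50]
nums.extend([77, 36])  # [-4, 1, 4, 26, 72, 62, 91, 50, 77, 36]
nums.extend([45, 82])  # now [-4, 1, 4, 26, 72, 62, 91, 50, 77, 36, 45, 82]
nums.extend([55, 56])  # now [-4, 1, 4, 26, 72, 62, 91, 50, 77, 36, 45, 82, 55, 56]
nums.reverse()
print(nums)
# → [56, 55, 82, 45, 36, 77, 50, 91, 62, 72, 26, 4, 1, -4]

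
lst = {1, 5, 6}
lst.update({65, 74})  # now {1, 5, 6, 65, 74}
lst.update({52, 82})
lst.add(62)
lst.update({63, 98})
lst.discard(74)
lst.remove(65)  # {1, 5, 6, 52, 62, 63, 82, 98}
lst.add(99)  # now {1, 5, 6, 52, 62, 63, 82, 98, 99}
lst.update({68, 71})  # {1, 5, 6, 52, 62, 63, 68, 71, 82, 98, 99}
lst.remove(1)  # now {5, 6, 52, 62, 63, 68, 71, 82, 98, 99}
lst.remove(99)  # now {5, 6, 52, 62, 63, 68, 71, 82, 98}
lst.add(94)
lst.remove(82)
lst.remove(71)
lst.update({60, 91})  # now {5, 6, 52, 60, 62, 63, 68, 91, 94, 98}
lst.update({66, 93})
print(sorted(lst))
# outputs [5, 6, 52, 60, 62, 63, 66, 68, 91, 93, 94, 98]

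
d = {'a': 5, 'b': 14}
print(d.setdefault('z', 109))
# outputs 109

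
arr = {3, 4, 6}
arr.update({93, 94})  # {3, 4, 6, 93, 94}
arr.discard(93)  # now {3, 4, 6, 94}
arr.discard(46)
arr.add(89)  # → {3, 4, 6, 89, 94}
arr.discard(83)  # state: {3, 4, 6, 89, 94}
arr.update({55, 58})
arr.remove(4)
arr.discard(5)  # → {3, 6, 55, 58, 89, 94}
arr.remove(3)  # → {6, 55, 58, 89, 94}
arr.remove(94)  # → {6, 55, 58, 89}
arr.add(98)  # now {6, 55, 58, 89, 98}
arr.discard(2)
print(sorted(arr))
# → [6, 55, 58, 89, 98]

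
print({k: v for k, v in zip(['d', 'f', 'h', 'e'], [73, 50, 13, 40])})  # {'d': 73, 'f': 50, 'h': 13, 'e': 40}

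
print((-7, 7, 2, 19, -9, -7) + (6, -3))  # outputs (-7, 7, 2, 19, -9, -7, 6, -3)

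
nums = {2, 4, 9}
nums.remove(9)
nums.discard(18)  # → {2, 4}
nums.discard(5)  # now {2, 4}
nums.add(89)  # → {2, 4, 89}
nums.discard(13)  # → {2, 4, 89}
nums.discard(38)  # {2, 4, 89}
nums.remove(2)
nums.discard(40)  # {4, 89}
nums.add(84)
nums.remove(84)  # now {4, 89}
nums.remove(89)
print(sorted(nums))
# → [4]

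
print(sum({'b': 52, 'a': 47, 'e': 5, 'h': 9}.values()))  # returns 113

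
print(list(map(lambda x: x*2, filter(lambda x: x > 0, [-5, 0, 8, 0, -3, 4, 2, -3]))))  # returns [16, 8, 4]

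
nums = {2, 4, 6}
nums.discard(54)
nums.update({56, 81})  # {2, 4, 6, 56, 81}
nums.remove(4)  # {2, 6, 56, 81}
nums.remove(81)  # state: {2, 6, 56}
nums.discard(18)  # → {2, 6, 56}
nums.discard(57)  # {2, 6, 56}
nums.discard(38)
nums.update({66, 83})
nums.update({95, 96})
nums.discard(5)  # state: {2, 6, 56, 66, 83, 95, 96}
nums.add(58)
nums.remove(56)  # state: {2, 6, 58, 66, 83, 95, 96}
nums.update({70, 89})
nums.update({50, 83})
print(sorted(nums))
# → [2, 6, 50, 58, 66, 70, 83, 89, 95, 96]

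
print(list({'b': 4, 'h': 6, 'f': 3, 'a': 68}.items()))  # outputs [('b', 4), ('h', 6), ('f', 3), ('a', 68)]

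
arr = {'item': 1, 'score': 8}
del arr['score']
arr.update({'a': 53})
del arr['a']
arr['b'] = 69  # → {'item': 1, 'b': 69}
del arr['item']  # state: {'b': 69}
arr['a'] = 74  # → {'b': 69, 'a': 74}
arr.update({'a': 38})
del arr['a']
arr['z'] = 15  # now {'b': 69, 'z': 15}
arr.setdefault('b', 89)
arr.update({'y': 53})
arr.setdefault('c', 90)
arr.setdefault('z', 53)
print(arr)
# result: {'b': 69, 'z': 15, 'y': 53, 'c': 90}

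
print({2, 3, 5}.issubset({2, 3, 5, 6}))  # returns True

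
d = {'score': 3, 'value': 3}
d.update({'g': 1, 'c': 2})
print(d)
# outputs {'score': 3, 'value': 3, 'g': 1, 'c': 2}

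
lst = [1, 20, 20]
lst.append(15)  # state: [1, 20, 20, 15]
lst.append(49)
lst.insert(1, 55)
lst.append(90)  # [1, 55, 20, 20, 15, 49, 90]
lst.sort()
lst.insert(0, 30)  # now [30, 1, 15, 20, 20, 49, 55, 90]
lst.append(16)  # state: [30, 1, 15, 20, 20, 49, 55, 90, 16]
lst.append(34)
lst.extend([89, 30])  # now [30, 1, 15, 20, 20, 49, 55, 90, 16, 34, 89, 30]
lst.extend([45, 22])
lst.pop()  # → 22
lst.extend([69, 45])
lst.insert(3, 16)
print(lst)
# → [30, 1, 15, 16, 20, 20, 49, 55, 90, 16, 34, 89, 30, 45, 69, 45]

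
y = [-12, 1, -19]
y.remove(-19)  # [-12, 1]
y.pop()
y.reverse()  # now [-12]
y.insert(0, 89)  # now [89, -12]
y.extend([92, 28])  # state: [89, -12, 92, 28]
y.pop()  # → 28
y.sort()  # [-12, 89, 92]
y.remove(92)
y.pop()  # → 89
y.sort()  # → [-12]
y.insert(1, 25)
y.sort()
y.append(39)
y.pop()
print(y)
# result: [-12, 25]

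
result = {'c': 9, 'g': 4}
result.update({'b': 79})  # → {'c': 9, 'g': 4, 'b': 79}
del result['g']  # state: {'c': 9, 'b': 79}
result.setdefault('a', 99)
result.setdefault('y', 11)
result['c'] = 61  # {'c': 61, 'b': 79, 'a': 99, 'y': 11}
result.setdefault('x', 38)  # 38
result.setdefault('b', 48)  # 79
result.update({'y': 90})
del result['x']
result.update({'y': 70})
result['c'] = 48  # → {'c': 48, 'b': 79, 'a': 99, 'y': 70}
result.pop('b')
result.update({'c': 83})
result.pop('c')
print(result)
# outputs {'a': 99, 'y': 70}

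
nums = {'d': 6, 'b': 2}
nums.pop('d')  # 6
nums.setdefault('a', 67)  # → 67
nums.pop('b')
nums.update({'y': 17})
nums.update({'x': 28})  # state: {'a': 67, 'y': 17, 'x': 28}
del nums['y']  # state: {'a': 67, 'x': 28}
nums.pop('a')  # 67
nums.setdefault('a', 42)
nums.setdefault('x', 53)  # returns 28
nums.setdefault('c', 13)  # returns 13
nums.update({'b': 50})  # {'x': 28, 'a': 42, 'c': 13, 'b': 50}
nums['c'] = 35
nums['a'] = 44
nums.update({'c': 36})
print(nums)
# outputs {'x': 28, 'a': 44, 'c': 36, 'b': 50}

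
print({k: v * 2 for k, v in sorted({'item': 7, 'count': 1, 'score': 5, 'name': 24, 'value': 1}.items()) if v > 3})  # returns {'item': 14, 'name': 48, 'score': 10}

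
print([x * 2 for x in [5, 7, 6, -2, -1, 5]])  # [10, 14, 12, -4, -2, 10]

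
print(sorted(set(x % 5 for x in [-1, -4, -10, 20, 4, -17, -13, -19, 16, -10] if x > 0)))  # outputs [0, 1, 4]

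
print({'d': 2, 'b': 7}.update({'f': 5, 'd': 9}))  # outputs None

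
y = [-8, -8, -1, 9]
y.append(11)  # [-8, -8, -1, 9, 11]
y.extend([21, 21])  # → [-8, -8, -1, 9, 11, 21, 21]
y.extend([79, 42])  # [-8, -8, -1, 9, 11, 21, 21, 79, 42]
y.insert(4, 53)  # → [-8, -8, -1, 9, 53, 11, 21, 21, 79, 42]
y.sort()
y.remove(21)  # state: [-8, -8, -1, 9, 11, 21, 42, 53, 79]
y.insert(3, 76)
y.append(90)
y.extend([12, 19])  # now [-8, -8, -1, 76, 9, 11, 21, 42, 53, 79, 90, 12, 19]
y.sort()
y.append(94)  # [-8, -8, -1, 9, 11, 12, 19, 21, 42, 53, 76, 79, 90, 94]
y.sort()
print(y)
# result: [-8, -8, -1, 9, 11, 12, 19, 21, 42, 53, 76, 79, 90, 94]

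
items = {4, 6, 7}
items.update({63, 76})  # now {4, 6, 7, 63, 76}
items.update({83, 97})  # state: {4, 6, 7, 63, 76, 83, 97}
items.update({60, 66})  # {4, 6, 7, 60, 63, 66, 76, 83, 97}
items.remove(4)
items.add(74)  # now {6, 7, 60, 63, 66, 74, 76, 83, 97}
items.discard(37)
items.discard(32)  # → {6, 7, 60, 63, 66, 74, 76, 83, 97}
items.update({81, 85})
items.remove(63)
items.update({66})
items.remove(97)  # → {6, 7, 60, 66, 74, 76, 81, 83, 85}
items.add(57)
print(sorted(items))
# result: [6, 7, 57, 60, 66, 74, 76, 81, 83, 85]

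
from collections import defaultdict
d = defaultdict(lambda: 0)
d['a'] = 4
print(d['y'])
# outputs 0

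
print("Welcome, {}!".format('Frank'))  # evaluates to Welcome, Frank!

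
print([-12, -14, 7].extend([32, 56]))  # None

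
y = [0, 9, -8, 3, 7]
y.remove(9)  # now [0, -8, 3, 7]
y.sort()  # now [-8, 0, 3, 7]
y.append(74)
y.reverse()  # [74, 7, 3, 0, -8]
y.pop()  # -8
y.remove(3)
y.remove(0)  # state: [74, 7]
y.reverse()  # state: [7, 74]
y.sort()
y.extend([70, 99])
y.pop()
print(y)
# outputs [7, 74, 70]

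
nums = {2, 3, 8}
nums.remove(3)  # {2, 8}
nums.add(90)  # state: {2, 8, 90}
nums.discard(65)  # {2, 8, 90}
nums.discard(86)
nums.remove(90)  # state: {2, 8}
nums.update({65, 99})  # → {2, 8, 65, 99}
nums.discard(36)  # {2, 8, 65, 99}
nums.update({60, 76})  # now {2, 8, 60, 65, 76, 99}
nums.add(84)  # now {2, 8, 60, 65, 76, 84, 99}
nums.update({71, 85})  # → {2, 8, 60, 65, 71, 76, 84, 85, 99}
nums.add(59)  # {2, 8, 59, 60, 65, 71, 76, 84, 85, 99}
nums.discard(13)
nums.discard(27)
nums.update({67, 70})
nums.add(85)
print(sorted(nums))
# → [2, 8, 59, 60, 65, 67, 70, 71, 76, 84, 85, 99]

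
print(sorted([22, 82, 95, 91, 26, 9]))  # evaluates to [9, 22, 26, 82, 91, 95]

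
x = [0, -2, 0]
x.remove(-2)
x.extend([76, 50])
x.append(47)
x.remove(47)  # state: [0, 0, 76, 50]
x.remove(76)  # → [0, 0, 50]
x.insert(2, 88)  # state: [0, 0, 88, 50]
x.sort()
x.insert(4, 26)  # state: [0, 0, 50, 88, 26]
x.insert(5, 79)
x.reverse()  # [79, 26, 88, 50, 0, 0]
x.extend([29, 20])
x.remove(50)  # [79, 26, 88, 0, 0, 29, 20]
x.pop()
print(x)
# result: [79, 26, 88, 0, 0, 29]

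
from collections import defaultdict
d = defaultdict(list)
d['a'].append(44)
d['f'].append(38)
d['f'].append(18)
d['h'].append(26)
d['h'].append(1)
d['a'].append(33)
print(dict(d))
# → {'a': [44, 33], 'f': [38, 18], 'h': [26, 1]}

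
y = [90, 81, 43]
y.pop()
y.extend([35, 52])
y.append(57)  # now [90, 81, 35, 52, 57]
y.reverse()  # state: [57, 52, 35, 81, 90]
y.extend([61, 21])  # [57, 52, 35, 81, 90, 61, 21]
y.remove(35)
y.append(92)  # [57, 52, 81, 90, 61, 21, 92]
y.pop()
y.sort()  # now [21, 52, 57, 61, 81, 90]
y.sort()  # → [21, 52, 57, 61, 81, 90]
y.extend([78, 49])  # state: [21, 52, 57, 61, 81, 90, 78, 49]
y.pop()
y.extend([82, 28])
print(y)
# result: [21, 52, 57, 61, 81, 90, 78, 82, 28]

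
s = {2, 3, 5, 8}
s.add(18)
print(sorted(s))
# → [2, 3, 5, 8, 18]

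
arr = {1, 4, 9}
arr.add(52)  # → {1, 4, 9, 52}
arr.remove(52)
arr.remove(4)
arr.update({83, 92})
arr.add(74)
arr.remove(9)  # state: {1, 74, 83, 92}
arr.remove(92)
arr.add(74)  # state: {1, 74, 83}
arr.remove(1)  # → {74, 83}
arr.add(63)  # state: {63, 74, 83}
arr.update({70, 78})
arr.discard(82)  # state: {63, 70, 74, 78, 83}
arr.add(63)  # {63, 70, 74, 78, 83}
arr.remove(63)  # {70, 74, 78, 83}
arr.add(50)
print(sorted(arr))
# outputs [50, 70, 74, 78, 83]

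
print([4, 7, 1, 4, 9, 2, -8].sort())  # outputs None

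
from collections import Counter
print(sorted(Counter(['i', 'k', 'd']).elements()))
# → ['d', 'i', 'k']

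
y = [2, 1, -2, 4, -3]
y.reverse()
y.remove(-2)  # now [-3, 4, 1, 2]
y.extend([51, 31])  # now [-3, 4, 1, 2, 51, 31]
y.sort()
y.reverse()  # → [51, 31, 4, 2, 1, -3]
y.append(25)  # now [51, 31, 4, 2, 1, -3, 25]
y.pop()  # 25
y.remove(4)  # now [51, 31, 2, 1, -3]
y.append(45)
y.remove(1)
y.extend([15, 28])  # [51, 31, 2, -3, 45, 15, 28]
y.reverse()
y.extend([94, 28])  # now [28, 15, 45, -3, 2, 31, 51, 94, 28]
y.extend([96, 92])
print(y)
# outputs [28, 15, 45, -3, 2, 31, 51, 94, 28, 96, 92]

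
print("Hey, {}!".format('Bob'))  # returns Hey, Bob!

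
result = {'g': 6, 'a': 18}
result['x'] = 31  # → {'g': 6, 'a': 18, 'x': 31}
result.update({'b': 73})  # {'g': 6, 'a': 18, 'x': 31, 'b': 73}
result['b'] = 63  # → {'g': 6, 'a': 18, 'x': 31, 'b': 63}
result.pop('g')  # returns 6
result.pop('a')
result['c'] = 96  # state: {'x': 31, 'b': 63, 'c': 96}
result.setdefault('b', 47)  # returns 63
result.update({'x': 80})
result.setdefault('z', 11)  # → 11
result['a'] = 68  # {'x': 80, 'b': 63, 'c': 96, 'z': 11, 'a': 68}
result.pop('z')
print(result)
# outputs {'x': 80, 'b': 63, 'c': 96, 'a': 68}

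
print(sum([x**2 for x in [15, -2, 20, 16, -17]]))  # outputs 1174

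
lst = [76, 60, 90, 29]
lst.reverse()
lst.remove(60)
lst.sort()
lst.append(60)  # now [29, 76, 90, 60]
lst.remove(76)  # [29, 90, 60]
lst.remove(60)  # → [29, 90]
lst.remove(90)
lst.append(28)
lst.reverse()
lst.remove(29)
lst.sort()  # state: [28]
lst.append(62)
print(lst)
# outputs [28, 62]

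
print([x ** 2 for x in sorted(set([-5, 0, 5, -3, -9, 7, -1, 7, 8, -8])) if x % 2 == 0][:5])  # [64, 0, 64]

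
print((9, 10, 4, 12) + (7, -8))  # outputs (9, 10, 4, 12, 7, -8)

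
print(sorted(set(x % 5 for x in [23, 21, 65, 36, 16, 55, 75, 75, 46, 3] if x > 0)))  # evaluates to [0, 1, 3]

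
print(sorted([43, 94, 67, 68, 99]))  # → [43, 67, 68, 94, 99]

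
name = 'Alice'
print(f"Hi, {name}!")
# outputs Hi, Alice!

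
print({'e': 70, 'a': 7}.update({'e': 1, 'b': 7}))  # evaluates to None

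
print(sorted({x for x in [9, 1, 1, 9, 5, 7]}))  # [1, 5, 7, 9]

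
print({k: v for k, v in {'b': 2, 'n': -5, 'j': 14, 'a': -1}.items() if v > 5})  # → {'j': 14}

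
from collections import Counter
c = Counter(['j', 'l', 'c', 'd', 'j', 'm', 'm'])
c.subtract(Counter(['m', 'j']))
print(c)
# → Counter({'j': 1, 'l': 1, 'c': 1, 'd': 1, 'm': 1})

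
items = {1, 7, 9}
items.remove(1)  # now {7, 9}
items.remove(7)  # {9}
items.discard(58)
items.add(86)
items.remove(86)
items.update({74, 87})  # {9, 74, 87}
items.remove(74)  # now {9, 87}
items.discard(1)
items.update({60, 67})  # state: {9, 60, 67, 87}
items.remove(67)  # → {9, 60, 87}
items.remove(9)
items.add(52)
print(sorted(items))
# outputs [52, 60, 87]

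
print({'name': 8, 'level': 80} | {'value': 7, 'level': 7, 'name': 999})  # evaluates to {'name': 999, 'level': 7, 'value': 7}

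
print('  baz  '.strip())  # baz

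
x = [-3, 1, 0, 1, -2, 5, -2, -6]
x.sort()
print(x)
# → [-6, -3, -2, -2, 0, 1, 1, 5]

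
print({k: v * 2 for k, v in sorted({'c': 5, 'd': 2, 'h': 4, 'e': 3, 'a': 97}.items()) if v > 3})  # {'a': 194, 'c': 10, 'h': 8}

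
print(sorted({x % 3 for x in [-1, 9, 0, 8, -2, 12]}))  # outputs [0, 1, 2]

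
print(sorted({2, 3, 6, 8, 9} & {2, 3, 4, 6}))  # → [2, 3, 6]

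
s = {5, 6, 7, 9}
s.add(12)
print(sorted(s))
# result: [5, 6, 7, 9, 12]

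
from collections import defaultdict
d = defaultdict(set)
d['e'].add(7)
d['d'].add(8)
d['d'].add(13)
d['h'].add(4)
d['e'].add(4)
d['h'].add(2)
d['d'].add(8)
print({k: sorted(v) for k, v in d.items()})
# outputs {'e': [4, 7], 'd': [8, 13], 'h': [2, 4]}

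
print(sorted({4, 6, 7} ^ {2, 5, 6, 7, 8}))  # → [2, 4, 5, 8]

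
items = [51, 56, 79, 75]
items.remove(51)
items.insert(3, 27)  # [56, 79, 75, 27]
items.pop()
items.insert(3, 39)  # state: [56, 79, 75, 39]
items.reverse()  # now [39, 75, 79, 56]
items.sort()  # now [39, 56, 75, 79]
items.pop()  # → 79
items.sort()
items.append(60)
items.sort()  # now [39, 56, 60, 75]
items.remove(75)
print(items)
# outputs [39, 56, 60]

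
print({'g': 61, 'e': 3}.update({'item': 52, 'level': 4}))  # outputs None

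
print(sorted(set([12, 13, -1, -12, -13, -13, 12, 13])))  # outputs [-13, -12, -1, 12, 13]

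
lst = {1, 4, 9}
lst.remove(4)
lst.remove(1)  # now {9}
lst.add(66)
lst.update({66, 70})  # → {9, 66, 70}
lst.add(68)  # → {9, 66, 68, 70}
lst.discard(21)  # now {9, 66, 68, 70}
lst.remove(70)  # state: {9, 66, 68}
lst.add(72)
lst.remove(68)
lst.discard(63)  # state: {9, 66, 72}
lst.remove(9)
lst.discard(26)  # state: {66, 72}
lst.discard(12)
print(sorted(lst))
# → [66, 72]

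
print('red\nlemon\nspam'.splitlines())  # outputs ['red', 'lemon', 'spam']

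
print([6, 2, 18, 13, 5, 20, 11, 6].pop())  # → 6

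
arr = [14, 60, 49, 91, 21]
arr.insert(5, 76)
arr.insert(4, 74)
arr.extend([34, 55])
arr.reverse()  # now [55, 34, 76, 21, 74, 91, 49, 60, 14]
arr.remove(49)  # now [55, 34, 76, 21, 74, 91, 60, 14]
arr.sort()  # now [14, 21, 34, 55, 60, 74, 76, 91]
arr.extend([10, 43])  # [14, 21, 34, 55, 60, 74, 76, 91, 10, 43]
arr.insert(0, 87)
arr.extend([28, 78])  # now [87, 14, 21, 34, 55, 60, 74, 76, 91, 10, 43, 28, 78]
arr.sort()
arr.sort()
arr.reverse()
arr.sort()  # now [10, 14, 21, 28, 34, 43, 55, 60, 74, 76, 78, 87, 91]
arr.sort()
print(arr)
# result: [10, 14, 21, 28, 34, 43, 55, 60, 74, 76, 78, 87, 91]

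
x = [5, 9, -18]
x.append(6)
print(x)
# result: [5, 9, -18, 6]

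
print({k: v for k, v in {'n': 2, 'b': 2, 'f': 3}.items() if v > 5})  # {}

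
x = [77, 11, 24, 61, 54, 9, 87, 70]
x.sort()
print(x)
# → [9, 11, 24, 54, 61, 70, 77, 87]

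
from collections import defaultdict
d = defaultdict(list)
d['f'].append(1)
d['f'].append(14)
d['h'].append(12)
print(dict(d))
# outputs {'f': [1, 14], 'h': [12]}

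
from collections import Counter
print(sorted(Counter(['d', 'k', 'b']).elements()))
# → ['b', 'd', 'k']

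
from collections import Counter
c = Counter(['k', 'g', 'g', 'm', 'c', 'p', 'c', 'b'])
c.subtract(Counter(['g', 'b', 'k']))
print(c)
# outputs Counter({'c': 2, 'g': 1, 'm': 1, 'p': 1, 'k': 0, 'b': 0})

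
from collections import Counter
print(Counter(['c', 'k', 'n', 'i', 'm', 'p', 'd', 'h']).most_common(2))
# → [('c', 1), ('k', 1)]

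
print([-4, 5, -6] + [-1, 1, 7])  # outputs [-4, 5, -6, -1, 1, 7]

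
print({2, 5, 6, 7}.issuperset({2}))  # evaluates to True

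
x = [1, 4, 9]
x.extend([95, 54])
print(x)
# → [1, 4, 9, 95, 54]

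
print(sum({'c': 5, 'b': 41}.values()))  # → 46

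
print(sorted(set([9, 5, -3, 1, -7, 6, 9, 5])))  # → [-7, -3, 1, 5, 6, 9]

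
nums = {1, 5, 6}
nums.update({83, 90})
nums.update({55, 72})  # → {1, 5, 6, 55, 72, 83, 90}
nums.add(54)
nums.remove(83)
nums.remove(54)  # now {1, 5, 6, 55, 72, 90}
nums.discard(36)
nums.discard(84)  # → {1, 5, 6, 55, 72, 90}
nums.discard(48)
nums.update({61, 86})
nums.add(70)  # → {1, 5, 6, 55, 61, 70, 72, 86, 90}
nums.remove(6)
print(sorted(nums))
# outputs [1, 5, 55, 61, 70, 72, 86, 90]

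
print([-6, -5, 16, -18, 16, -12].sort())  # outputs None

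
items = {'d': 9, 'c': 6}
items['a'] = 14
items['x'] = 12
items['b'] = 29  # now {'d': 9, 'c': 6, 'a': 14, 'x': 12, 'b': 29}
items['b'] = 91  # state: {'d': 9, 'c': 6, 'a': 14, 'x': 12, 'b': 91}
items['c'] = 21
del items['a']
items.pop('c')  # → 21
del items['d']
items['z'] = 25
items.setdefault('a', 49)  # 49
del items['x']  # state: {'b': 91, 'z': 25, 'a': 49}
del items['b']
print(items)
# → {'z': 25, 'a': 49}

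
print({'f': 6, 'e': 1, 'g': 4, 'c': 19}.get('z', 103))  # 103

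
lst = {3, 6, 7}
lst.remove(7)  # {3, 6}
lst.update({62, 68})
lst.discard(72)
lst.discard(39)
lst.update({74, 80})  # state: {3, 6, 62, 68, 74, 80}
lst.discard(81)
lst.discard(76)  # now {3, 6, 62, 68, 74, 80}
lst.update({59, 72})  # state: {3, 6, 59, 62, 68, 72, 74, 80}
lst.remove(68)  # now {3, 6, 59, 62, 72, 74, 80}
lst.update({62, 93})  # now {3, 6, 59, 62, 72, 74, 80, 93}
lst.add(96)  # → {3, 6, 59, 62, 72, 74, 80, 93, 96}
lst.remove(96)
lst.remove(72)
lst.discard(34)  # {3, 6, 59, 62, 74, 80, 93}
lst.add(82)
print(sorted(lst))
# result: [3, 6, 59, 62, 74, 80, 82, 93]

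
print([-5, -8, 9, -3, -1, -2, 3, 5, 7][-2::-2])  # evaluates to [5, -2, -3, -8]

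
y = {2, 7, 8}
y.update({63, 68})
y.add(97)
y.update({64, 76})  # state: {2, 7, 8, 63, 64, 68, 76, 97}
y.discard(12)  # {2, 7, 8, 63, 64, 68, 76, 97}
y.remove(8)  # {2, 7, 63, 64, 68, 76, 97}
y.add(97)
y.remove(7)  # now {2, 63, 64, 68, 76, 97}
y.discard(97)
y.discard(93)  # {2, 63, 64, 68, 76}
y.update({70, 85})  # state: {2, 63, 64, 68, 70, 76, 85}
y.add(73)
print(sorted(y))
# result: [2, 63, 64, 68, 70, 73, 76, 85]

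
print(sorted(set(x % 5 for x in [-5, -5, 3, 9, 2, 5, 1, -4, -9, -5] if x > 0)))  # [0, 1, 2, 3, 4]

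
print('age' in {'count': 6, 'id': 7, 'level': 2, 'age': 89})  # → True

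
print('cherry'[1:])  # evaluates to herry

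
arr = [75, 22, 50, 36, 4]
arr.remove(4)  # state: [75, 22, 50, 36]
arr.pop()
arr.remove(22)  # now [75, 50]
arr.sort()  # [50, 75]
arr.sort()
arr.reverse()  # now [75, 50]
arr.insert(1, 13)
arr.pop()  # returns 50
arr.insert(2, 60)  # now [75, 13, 60]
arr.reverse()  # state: [60, 13, 75]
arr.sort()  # [13, 60, 75]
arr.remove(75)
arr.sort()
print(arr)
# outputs [13, 60]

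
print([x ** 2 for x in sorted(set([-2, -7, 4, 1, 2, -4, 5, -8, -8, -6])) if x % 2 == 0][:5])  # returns [64, 36, 16, 4, 4]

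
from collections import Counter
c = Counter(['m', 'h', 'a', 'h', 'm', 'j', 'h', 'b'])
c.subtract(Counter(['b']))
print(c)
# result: Counter({'h': 3, 'm': 2, 'a': 1, 'j': 1, 'b': 0})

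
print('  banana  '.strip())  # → banana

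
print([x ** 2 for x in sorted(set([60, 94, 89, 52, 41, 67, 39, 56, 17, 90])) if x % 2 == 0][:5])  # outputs [2704, 3136, 3600, 8100, 8836]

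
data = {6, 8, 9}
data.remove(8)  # {6, 9}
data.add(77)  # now {6, 9, 77}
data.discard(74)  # {6, 9, 77}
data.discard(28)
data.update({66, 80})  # {6, 9, 66, 77, 80}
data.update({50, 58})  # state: {6, 9, 50, 58, 66, 77, 80}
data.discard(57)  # {6, 9, 50, 58, 66, 77, 80}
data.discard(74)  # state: {6, 9, 50, 58, 66, 77, 80}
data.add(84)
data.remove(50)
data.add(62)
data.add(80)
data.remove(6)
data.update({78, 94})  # {9, 58, 62, 66, 77, 78, 80, 84, 94}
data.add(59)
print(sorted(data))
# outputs [9, 58, 59, 62, 66, 77, 78, 80, 84, 94]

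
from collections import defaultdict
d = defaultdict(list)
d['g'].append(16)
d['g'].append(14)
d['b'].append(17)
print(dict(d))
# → {'g': [16, 14], 'b': [17]}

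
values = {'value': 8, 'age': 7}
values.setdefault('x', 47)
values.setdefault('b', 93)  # 93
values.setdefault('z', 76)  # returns 76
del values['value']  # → {'age': 7, 'x': 47, 'b': 93, 'z': 76}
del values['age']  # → {'x': 47, 'b': 93, 'z': 76}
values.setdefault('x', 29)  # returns 47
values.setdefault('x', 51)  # 47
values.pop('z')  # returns 76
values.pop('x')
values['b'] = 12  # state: {'b': 12}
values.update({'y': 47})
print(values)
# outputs {'b': 12, 'y': 47}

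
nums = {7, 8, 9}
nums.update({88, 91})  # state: {7, 8, 9, 88, 91}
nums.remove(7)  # {8, 9, 88, 91}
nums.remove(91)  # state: {8, 9, 88}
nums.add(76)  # {8, 9, 76, 88}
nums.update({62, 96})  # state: {8, 9, 62, 76, 88, 96}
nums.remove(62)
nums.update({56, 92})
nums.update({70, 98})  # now {8, 9, 56, 70, 76, 88, 92, 96, 98}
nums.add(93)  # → {8, 9, 56, 70, 76, 88, 92, 93, 96, 98}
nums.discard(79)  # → {8, 9, 56, 70, 76, 88, 92, 93, 96, 98}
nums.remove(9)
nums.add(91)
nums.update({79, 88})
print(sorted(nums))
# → [8, 56, 70, 76, 79, 88, 91, 92, 93, 96, 98]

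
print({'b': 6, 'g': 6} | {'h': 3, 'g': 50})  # {'b': 6, 'g': 50, 'h': 3}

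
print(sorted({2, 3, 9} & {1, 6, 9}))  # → [9]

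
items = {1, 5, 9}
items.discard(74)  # {1, 5, 9}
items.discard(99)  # {1, 5, 9}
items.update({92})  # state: {1, 5, 9, 92}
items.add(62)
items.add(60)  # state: {1, 5, 9, 60, 62, 92}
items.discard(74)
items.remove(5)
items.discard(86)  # {1, 9, 60, 62, 92}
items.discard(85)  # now {1, 9, 60, 62, 92}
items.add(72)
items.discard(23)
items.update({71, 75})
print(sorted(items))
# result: [1, 9, 60, 62, 71, 72, 75, 92]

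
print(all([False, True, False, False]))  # False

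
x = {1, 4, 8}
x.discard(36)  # {1, 4, 8}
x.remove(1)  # {4, 8}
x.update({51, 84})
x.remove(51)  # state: {4, 8, 84}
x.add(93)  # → {4, 8, 84, 93}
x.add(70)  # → {4, 8, 70, 84, 93}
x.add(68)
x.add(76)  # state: {4, 8, 68, 70, 76, 84, 93}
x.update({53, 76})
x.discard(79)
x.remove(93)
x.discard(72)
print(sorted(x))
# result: [4, 8, 53, 68, 70, 76, 84]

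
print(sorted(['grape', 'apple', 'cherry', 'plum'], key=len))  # ['plum', 'grape', 'apple', 'cherry']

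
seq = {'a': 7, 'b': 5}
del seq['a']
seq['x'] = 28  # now {'b': 5, 'x': 28}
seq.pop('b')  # 5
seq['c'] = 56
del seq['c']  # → {'x': 28}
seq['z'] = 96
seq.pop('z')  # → 96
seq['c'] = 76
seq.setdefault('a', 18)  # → 18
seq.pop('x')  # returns 28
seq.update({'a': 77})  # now {'c': 76, 'a': 77}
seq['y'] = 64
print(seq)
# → {'c': 76, 'a': 77, 'y': 64}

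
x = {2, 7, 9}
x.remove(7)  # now {2, 9}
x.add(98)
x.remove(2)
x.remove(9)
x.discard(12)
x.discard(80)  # {98}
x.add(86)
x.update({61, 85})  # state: {61, 85, 86, 98}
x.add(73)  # {61, 73, 85, 86, 98}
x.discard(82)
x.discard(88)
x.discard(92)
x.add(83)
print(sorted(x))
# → [61, 73, 83, 85, 86, 98]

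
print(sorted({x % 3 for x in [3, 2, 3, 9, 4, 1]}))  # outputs [0, 1, 2]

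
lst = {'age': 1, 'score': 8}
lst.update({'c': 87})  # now {'age': 1, 'score': 8, 'c': 87}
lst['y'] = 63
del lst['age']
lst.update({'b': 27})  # {'score': 8, 'c': 87, 'y': 63, 'b': 27}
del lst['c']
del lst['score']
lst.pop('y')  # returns 63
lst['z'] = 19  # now {'b': 27, 'z': 19}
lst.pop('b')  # 27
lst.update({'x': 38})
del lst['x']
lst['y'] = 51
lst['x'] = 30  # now {'z': 19, 'y': 51, 'x': 30}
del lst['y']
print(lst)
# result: {'z': 19, 'x': 30}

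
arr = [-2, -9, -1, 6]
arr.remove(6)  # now [-2, -9, -1]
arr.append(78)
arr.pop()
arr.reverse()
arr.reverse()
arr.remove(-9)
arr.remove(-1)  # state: [-2]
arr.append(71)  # [-2, 71]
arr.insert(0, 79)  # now [79, -2, 71]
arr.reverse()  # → [71, -2, 79]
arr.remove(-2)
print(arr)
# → [71, 79]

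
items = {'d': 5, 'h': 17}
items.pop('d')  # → 5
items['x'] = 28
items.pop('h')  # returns 17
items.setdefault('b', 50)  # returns 50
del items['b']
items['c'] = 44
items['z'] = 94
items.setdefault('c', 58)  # 44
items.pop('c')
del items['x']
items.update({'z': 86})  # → {'z': 86}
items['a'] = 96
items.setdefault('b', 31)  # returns 31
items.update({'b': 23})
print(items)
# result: {'z': 86, 'a': 96, 'b': 23}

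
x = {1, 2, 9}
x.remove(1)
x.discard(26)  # {2, 9}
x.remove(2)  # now {9}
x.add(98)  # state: {9, 98}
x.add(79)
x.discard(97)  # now {9, 79, 98}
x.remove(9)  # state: {79, 98}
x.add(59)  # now {59, 79, 98}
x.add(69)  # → {59, 69, 79, 98}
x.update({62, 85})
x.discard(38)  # {59, 62, 69, 79, 85, 98}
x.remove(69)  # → {59, 62, 79, 85, 98}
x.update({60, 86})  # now {59, 60, 62, 79, 85, 86, 98}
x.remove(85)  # {59, 60, 62, 79, 86, 98}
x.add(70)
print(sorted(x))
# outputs [59, 60, 62, 70, 79, 86, 98]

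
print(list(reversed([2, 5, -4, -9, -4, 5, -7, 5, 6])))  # [6, 5, -7, 5, -4, -9, -4, 5, 2]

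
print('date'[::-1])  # etad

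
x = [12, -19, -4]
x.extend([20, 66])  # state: [12, -19, -4, 20, 66]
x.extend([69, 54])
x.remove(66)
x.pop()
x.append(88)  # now [12, -19, -4, 20, 69, 88]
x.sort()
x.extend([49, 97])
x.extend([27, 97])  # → [-19, -4, 12, 20, 69, 88, 49, 97, 27, 97]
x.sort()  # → [-19, -4, 12, 20, 27, 49, 69, 88, 97, 97]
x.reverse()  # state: [97, 97, 88, 69, 49, 27, 20, 12, -4, -19]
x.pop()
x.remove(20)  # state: [97, 97, 88, 69, 49, 27, 12, -4]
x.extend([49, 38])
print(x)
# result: [97, 97, 88, 69, 49, 27, 12, -4, 49, 38]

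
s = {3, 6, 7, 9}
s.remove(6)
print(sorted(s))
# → [3, 7, 9]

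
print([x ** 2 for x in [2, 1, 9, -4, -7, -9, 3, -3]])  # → [4, 1, 81, 16, 49, 81, 9, 9]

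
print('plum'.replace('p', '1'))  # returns 1lum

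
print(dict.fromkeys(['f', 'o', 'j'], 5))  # {'f': 5, 'o': 5, 'j': 5}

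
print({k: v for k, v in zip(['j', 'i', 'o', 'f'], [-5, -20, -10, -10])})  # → {'j': -5, 'i': -20, 'o': -10, 'f': -10}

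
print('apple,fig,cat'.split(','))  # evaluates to ['apple', 'fig', 'cat']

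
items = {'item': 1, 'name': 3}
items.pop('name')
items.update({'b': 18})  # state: {'item': 1, 'b': 18}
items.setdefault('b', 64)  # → 18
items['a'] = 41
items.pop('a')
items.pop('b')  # 18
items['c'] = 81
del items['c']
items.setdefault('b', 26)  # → 26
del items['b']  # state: {'item': 1}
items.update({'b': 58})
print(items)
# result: {'item': 1, 'b': 58}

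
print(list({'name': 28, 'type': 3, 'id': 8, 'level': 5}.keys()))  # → ['name', 'type', 'id', 'level']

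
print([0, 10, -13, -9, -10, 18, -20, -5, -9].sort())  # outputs None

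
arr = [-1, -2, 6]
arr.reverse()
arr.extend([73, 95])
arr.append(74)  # [6, -2, -1, 73, 95, 74]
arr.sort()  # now [-2, -1, 6, 73, 74, 95]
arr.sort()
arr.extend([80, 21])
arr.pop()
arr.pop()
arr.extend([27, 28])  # [-2, -1, 6, 73, 74, 95, 27, 28]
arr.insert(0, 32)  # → [32, -2, -1, 6, 73, 74, 95, 27, 28]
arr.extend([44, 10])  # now [32, -2, -1, 6, 73, 74, 95, 27, 28, 44, 10]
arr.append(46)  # [32, -2, -1, 6, 73, 74, 95, 27, 28, 44, 10, 46]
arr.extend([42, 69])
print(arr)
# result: [32, -2, -1, 6, 73, 74, 95, 27, 28, 44, 10, 46, 42, 69]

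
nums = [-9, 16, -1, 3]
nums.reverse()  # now [3, -1, 16, -9]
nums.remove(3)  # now [-1, 16, -9]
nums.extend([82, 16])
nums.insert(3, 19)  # [-1, 16, -9, 19, 82, 16]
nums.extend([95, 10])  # [-1, 16, -9, 19, 82, 16, 95, 10]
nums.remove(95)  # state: [-1, 16, -9, 19, 82, 16, 10]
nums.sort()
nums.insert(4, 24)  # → [-9, -1, 10, 16, 24, 16, 19, 82]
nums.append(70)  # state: [-9, -1, 10, 16, 24, 16, 19, 82, 70]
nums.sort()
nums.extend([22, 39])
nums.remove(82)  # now [-9, -1, 10, 16, 16, 19, 24, 70, 22, 39]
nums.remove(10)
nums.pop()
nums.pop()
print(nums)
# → [-9, -1, 16, 16, 19, 24, 70]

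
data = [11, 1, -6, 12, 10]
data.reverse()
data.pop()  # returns 11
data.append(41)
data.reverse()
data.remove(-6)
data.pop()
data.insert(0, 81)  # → [81, 41, 1, 12]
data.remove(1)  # [81, 41, 12]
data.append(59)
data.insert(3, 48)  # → [81, 41, 12, 48, 59]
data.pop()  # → 59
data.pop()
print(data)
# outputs [81, 41, 12]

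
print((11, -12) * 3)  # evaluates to (11, -12, 11, -12, 11, -12)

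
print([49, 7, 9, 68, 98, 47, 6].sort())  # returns None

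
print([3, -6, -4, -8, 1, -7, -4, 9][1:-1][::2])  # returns [-6, -8, -7]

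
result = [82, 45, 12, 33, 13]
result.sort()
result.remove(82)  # [12, 13, 33, 45]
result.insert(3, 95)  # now [12, 13, 33, 95, 45]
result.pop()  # 45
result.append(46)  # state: [12, 13, 33, 95, 46]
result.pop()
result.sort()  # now [12, 13, 33, 95]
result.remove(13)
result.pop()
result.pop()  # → 33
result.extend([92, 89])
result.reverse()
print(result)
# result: [89, 92, 12]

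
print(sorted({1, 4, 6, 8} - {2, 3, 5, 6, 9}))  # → [1, 4, 8]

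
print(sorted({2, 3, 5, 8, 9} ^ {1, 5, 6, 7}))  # [1, 2, 3, 6, 7, 8, 9]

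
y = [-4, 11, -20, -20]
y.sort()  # [-20, -20, -4, 11]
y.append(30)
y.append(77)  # [-20, -20, -4, 11, 30, 77]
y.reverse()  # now [77, 30, 11, -4, -20, -20]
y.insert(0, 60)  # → [60, 77, 30, 11, -4, -20, -20]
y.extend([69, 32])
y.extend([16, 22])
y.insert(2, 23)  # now [60, 77, 23, 30, 11, -4, -20, -20, 69, 32, 16, 22]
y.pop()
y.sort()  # [-20, -20, -4, 11, 16, 23, 30, 32, 60, 69, 77]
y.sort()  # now [-20, -20, -4, 11, 16, 23, 30, 32, 60, 69, 77]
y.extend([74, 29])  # [-20, -20, -4, 11, 16, 23, 30, 32, 60, 69, 77, 74, 29]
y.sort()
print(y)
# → [-20, -20, -4, 11, 16, 23, 29, 30, 32, 60, 69, 74, 77]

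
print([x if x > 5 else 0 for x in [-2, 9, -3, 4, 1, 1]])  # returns [0, 9, 0, 0, 0, 0]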